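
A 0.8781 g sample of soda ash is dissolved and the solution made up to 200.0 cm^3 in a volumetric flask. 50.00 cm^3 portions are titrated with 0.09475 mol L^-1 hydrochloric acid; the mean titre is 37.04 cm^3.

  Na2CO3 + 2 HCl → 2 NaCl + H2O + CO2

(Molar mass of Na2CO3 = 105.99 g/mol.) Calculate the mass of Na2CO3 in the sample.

0.7440 g

n(HCl) per titration = 0.03704 × 0.09475 = 3.510 × 10^-3 mol
From the 1:2 ratio, n(Na2CO3) in each aliquot = 1/2 × 3.510 × 10^-3 = 1.755 × 10^-3 mol
n(Na2CO3) in the whole flask = 1.755 × 10^-3 × 200.0/50.00 = 7.019 × 10^-3 mol
mass of Na2CO3 = 7.019 × 10^-3 × 105.99 = 0.7440 g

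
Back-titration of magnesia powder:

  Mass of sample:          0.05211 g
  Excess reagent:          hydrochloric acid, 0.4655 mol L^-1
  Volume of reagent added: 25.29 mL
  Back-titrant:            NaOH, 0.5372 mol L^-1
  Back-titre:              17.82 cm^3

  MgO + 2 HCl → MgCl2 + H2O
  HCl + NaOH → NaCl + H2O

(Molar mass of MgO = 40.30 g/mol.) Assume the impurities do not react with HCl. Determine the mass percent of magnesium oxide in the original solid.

85.05 %

n(HCl) added = 0.02529 × 0.4655 = 0.01177 mol
n(NaOH) used in back-titration = 0.01782 × 0.5372 = 9.573 × 10^-3 mol
n(HCl) left over = 9.573 × 10^-3 mol (1:1 ratio)
n(HCl) consumed by analyte = 0.01177 − 9.573 × 10^-3 = 2.200 × 10^-3 mol
From the 1:2 ratio, n(MgO) = 1/2 × 2.200 × 10^-3 = 1.100 × 10^-3 mol
mass of MgO = 1.100 × 10^-3 × 40.30 = 0.04432 g
% MgO = 0.04432 / 0.05211 × 100 = 85.05 %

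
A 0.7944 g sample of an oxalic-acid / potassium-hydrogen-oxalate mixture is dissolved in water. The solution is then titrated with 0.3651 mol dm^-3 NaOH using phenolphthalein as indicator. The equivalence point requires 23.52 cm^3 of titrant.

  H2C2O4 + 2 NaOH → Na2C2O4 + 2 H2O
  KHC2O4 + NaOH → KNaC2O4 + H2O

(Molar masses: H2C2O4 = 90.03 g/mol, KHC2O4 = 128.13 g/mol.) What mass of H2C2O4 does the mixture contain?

n(NaOH) = 0.02352 × 0.3651 = 8.587 × 10^-3 mol
Let x = n(H2C2O4), y = n(KHC2O4).
Titrant: 2x + 1y = 8.587 × 10^-3;  mass: 90.03x + 128.13y = 0.7944
Solving, x = 1.840 × 10^-3 mol, y = 4.907 × 10^-3 mol
mass of H2C2O4 = 1.840 × 10^-3 × 90.03 = 0.1657 g

0.1657 g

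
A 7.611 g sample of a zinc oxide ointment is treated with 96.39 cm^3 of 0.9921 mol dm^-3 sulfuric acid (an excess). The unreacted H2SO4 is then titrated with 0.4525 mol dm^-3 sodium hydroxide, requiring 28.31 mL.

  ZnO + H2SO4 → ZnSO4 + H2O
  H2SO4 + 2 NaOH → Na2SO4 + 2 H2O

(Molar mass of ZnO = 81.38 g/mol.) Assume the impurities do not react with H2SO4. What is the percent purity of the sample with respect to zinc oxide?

95.40 %

n(H2SO4) added = 0.09639 × 0.9921 = 0.09563 mol
n(NaOH) used in back-titration = 0.02831 × 0.4525 = 0.01281 mol
From the 1:2 ratio, n(H2SO4) left over = 1/2 × 0.01281 = 6.405 × 10^-3 mol
n(H2SO4) consumed by analyte = 0.09563 − 6.405 × 10^-3 = 0.08922 mol
n(ZnO) = 0.08922 mol (1:1 ratio)
mass of ZnO = 0.08922 × 81.38 = 7.261 g
% ZnO = 7.261 / 7.611 × 100 = 95.40 %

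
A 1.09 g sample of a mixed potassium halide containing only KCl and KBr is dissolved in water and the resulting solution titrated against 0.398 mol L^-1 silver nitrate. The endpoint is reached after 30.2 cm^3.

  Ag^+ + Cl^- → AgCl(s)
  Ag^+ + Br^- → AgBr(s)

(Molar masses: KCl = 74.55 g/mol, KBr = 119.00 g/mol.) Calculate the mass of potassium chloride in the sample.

n(AgNO3) = 0.0302 × 0.398 = 0.0120 mol
Let x = n(KCl), y = n(KBr).
Titrant: 1x + 1y = 0.0120;  mass: 74.55x + 119.00y = 1.09
Solving, x = 7.66 × 10^-3 mol, y = 4.36 × 10^-3 mol
mass of KCl = 7.66 × 10^-3 × 74.55 = 0.571 g

0.571 g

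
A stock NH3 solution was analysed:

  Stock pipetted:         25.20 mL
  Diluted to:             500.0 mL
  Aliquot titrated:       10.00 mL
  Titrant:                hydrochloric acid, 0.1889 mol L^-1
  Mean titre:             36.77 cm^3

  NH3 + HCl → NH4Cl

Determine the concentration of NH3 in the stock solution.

n(HCl) = 0.03677 × 0.1889 = 6.946 × 10^-3 mol
n(NH3) in the aliquot = 6.946 × 10^-3 mol (1:1 ratio)
[NH3]_dilute = 6.946 × 10^-3 / 0.01000 = 0.6946 mol/L
Dilution factor = 500.0 / 25.20 = 19.84
[NH3]_stock = 0.6946 × 19.84 = 13.78 mol/L

13.78 mol/L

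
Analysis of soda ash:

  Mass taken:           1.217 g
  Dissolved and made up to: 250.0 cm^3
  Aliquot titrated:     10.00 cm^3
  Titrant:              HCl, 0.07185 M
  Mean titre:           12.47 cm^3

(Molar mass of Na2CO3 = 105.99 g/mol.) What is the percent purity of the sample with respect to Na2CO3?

97.54 %

Na2CO3 + 2 HCl → 2 NaCl + H2O + CO2
n(HCl) per titration = 0.01247 × 0.07185 = 8.960 × 10^-4 mol
From the 1:2 ratio, n(Na2CO3) in each aliquot = 1/2 × 8.960 × 10^-4 = 4.480 × 10^-4 mol
n(Na2CO3) in the whole flask = 4.480 × 10^-4 × 250.0/10.00 = 0.01120 mol
mass of Na2CO3 = 0.01120 × 105.99 = 1.187 g
% Na2CO3 = 1.187 / 1.217 × 100 = 97.54 %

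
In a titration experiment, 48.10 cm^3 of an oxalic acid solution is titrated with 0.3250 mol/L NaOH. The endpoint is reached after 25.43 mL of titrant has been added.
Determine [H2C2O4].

H2C2O4 + 2 NaOH → Na2C2O4 + 2 H2O
n(NaOH) = 0.02543 L × 0.3250 mol/L = 8.265 × 10^-3 mol
From the 1:2 mole ratio, n(H2C2O4) = 1/2 × 8.265 × 10^-3 = 4.132 × 10^-3 mol
[H2C2O4] = 4.132 × 10^-3 mol / 0.04810 L = 0.08591 mol/L

0.08591 mol/L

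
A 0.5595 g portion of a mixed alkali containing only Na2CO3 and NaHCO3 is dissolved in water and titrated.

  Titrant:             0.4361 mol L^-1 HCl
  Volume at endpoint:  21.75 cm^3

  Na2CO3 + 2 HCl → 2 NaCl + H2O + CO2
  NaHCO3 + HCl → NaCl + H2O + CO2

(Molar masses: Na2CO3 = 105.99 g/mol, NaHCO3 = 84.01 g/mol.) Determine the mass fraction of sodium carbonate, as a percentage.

72.49 %

n(HCl) = 0.02175 × 0.4361 = 9.485 × 10^-3 mol
Let x = n(Na2CO3), y = n(NaHCO3).
Titrant: 2x + 1y = 9.485 × 10^-3;  mass: 105.99x + 84.01y = 0.5595
Solving, x = 3.826 × 10^-3 mol, y = 1.832 × 10^-3 mol
mass of Na2CO3 = 3.826 × 10^-3 × 105.99 = 0.4056 g
% Na2CO3 = 0.4056 / 0.5595 × 100 = 72.49 %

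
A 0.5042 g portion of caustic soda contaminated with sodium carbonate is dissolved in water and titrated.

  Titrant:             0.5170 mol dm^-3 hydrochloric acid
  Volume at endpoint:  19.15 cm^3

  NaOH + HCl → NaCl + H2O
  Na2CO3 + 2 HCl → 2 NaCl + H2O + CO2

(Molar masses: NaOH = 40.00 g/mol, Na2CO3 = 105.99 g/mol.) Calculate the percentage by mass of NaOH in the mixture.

n(HCl) = 0.01915 × 0.5170 = 9.901 × 10^-3 mol
Let x = n(NaOH), y = n(Na2CO3).
Titrant: 1x + 2y = 9.901 × 10^-3;  mass: 40.00x + 105.99y = 0.5042
Solving, x = 1.576 × 10^-3 mol, y = 4.162 × 10^-3 mol
mass of NaOH = 1.576 × 10^-3 × 40.00 = 0.06304 g
% NaOH = 0.06304 / 0.5042 × 100 = 12.50 %

12.50 %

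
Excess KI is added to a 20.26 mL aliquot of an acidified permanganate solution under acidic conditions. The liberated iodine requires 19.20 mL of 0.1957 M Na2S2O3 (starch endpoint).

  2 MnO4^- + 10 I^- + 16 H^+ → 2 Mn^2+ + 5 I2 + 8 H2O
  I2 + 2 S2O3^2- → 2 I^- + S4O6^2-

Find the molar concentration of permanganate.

0.03709 M

n(S2O3^2-) = 0.01920 × 0.1957 = 3.757 × 10^-3 mol
n(I2) = n(S2O3^2-)/2 = 1.879 × 10^-3 mol
From the 2:5 ratio, n(MnO4^-) in the aliquot = 2/5 × 1.879 × 10^-3 = 7.515 × 10^-4 mol
[MnO4^-] = 7.515 × 10^-4 / 0.02026 = 0.03709 mol/L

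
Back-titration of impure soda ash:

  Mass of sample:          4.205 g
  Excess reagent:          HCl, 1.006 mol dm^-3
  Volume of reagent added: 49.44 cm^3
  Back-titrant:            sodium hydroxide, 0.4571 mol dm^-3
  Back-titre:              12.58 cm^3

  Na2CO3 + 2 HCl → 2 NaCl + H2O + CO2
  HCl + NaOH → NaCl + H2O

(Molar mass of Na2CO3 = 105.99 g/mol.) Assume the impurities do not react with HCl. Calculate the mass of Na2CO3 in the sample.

n(HCl) added = 0.04944 × 1.006 = 0.04974 mol
n(NaOH) used in back-titration = 0.01258 × 0.4571 = 5.750 × 10^-3 mol
n(HCl) left over = 5.750 × 10^-3 mol (1:1 ratio)
n(HCl) consumed by analyte = 0.04974 − 5.750 × 10^-3 = 0.04399 mol
From the 1:2 ratio, n(Na2CO3) = 1/2 × 0.04399 = 0.02199 mol
mass of Na2CO3 = 0.02199 × 105.99 = 2.331 g

2.331 g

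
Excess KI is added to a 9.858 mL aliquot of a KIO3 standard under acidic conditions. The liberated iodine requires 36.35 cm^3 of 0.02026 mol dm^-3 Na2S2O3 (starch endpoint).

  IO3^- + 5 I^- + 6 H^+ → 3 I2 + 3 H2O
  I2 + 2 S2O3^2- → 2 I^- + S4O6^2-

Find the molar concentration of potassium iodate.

0.01245 mol/L

n(S2O3^2-) = 0.03635 × 0.02026 = 7.365 × 10^-4 mol
n(I2) = n(S2O3^2-)/2 = 3.682 × 10^-4 mol
From the 1:3 ratio, n(IO3^-) in the aliquot = 1/3 × 3.682 × 10^-4 = 1.227 × 10^-4 mol
[IO3^-] = 1.227 × 10^-4 / 0.009858 = 0.01245 mol/L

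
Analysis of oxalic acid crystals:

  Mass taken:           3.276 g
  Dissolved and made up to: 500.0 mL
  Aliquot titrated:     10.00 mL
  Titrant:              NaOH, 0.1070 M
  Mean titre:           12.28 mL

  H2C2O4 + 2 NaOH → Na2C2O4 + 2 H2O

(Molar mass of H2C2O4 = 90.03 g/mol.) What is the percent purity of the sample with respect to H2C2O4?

90.27 %

n(NaOH) per titration = 0.01228 × 0.1070 = 1.314 × 10^-3 mol
From the 1:2 ratio, n(H2C2O4) in each aliquot = 1/2 × 1.314 × 10^-3 = 6.570 × 10^-4 mol
n(H2C2O4) in the whole flask = 6.570 × 10^-4 × 500.0/10.00 = 0.03285 mol
mass of H2C2O4 = 0.03285 × 90.03 = 2.957 g
% H2C2O4 = 2.957 / 3.276 × 100 = 90.27 %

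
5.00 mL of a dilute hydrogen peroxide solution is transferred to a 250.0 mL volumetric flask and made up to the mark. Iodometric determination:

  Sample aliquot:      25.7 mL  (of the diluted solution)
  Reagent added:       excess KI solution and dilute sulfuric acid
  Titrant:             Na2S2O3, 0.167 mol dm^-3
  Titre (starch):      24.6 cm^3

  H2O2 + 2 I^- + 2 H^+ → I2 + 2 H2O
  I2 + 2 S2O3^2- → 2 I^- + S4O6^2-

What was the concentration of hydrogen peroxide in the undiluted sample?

4.00 mol/L

n(S2O3^2-) = 0.0246 × 0.167 = 4.11 × 10^-3 mol
n(I2) = n(S2O3^2-)/2 = 2.05 × 10^-3 mol
n(H2O2) in the aliquot = 2.05 × 10^-3 mol (1:1 ratio)
[H2O2]_dilute = 2.05 × 10^-3 / 0.0257 = 0.0799 mol/L
[H2O2]_original = 0.0799 × 250.0/5.00 = 4.00 mol/L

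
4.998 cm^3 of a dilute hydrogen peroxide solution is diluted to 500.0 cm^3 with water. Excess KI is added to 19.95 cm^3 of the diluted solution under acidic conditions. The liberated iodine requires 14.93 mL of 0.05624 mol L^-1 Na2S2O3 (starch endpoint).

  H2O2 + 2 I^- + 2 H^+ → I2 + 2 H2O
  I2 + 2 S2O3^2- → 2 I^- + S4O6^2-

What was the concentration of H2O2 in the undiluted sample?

n(S2O3^2-) = 0.01493 × 0.05624 = 8.397 × 10^-4 mol
n(I2) = n(S2O3^2-)/2 = 4.198 × 10^-4 mol
n(H2O2) in the aliquot = 4.198 × 10^-4 mol (1:1 ratio)
[H2O2]_dilute = 4.198 × 10^-4 / 0.01995 = 0.02104 mol/L
[H2O2]_original = 0.02104 × 500.0/4.998 = 2.105 mol/L

2.105 mol/L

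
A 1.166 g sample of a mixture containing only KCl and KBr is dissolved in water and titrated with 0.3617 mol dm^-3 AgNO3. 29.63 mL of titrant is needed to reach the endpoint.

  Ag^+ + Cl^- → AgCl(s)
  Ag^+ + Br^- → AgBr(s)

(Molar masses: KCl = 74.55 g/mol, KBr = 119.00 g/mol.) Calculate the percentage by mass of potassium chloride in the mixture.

15.73 %

n(AgNO3) = 0.02963 × 0.3617 = 0.01072 mol
Let x = n(KCl), y = n(KBr).
Titrant: 1x + 1y = 0.01072;  mass: 74.55x + 119.00y = 1.166
Solving, x = 2.460 × 10^-3 mol, y = 8.257 × 10^-3 mol
mass of KCl = 2.460 × 10^-3 × 74.55 = 0.1834 g
% KCl = 0.1834 / 1.166 × 100 = 15.73 %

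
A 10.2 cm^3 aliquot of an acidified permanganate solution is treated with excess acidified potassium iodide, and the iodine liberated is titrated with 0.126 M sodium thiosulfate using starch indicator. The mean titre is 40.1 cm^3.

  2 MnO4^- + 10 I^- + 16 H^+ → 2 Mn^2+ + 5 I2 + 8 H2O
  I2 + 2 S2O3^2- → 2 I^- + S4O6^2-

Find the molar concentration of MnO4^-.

n(S2O3^2-) = 0.0401 × 0.126 = 5.05 × 10^-3 mol
n(I2) = n(S2O3^2-)/2 = 2.53 × 10^-3 mol
From the 2:5 ratio, n(MnO4^-) in the aliquot = 2/5 × 2.53 × 10^-3 = 1.01 × 10^-3 mol
[MnO4^-] = 1.01 × 10^-3 / 0.0102 = 0.0991 mol/L

0.0991 M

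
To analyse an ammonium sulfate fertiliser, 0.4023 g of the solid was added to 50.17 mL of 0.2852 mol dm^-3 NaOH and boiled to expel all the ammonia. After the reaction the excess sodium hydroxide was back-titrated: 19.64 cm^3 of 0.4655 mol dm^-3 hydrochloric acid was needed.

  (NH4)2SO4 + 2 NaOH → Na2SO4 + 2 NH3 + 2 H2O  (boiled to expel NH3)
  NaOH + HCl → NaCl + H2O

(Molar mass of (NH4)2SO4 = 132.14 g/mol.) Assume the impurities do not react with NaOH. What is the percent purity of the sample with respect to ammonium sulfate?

84.84 %

n(NaOH) added = 0.05017 × 0.2852 = 0.01431 mol
n(HCl) used in back-titration = 0.01964 × 0.4655 = 9.142 × 10^-3 mol
n(NaOH) left over = 9.142 × 10^-3 mol (1:1 ratio)
n(NaOH) consumed by analyte = 0.01431 − 9.142 × 10^-3 = 5.166 × 10^-3 mol
From the 1:2 ratio, n((NH4)2SO4) = 1/2 × 5.166 × 10^-3 = 2.583 × 10^-3 mol
mass of (NH4)2SO4 = 2.583 × 10^-3 × 132.14 = 0.3413 g
% (NH4)2SO4 = 0.3413 / 0.4023 × 100 = 84.84 %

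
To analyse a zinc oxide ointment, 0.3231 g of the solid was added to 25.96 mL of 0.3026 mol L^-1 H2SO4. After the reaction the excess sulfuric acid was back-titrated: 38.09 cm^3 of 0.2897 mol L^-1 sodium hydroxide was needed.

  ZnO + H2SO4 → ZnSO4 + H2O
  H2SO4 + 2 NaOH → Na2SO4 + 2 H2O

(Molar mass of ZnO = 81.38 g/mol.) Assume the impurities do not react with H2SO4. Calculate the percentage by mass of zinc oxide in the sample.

58.89 %

n(H2SO4) added = 0.02596 × 0.3026 = 7.855 × 10^-3 mol
n(NaOH) used in back-titration = 0.03809 × 0.2897 = 0.01103 mol
From the 1:2 ratio, n(H2SO4) left over = 1/2 × 0.01103 = 5.517 × 10^-3 mol
n(H2SO4) consumed by analyte = 7.855 × 10^-3 − 5.517 × 10^-3 = 2.338 × 10^-3 mol
n(ZnO) = 2.338 × 10^-3 mol (1:1 ratio)
mass of ZnO = 2.338 × 10^-3 × 81.38 = 0.1903 g
% ZnO = 0.1903 / 0.3231 × 100 = 58.89 %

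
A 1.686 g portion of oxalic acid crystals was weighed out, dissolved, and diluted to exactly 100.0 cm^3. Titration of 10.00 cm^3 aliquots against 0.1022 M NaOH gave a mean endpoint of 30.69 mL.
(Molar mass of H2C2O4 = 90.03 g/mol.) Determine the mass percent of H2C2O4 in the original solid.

H2C2O4 + 2 NaOH → Na2C2O4 + 2 H2O
n(NaOH) per titration = 0.03069 × 0.1022 = 3.137 × 10^-3 mol
From the 1:2 ratio, n(H2C2O4) in each aliquot = 1/2 × 3.137 × 10^-3 = 1.568 × 10^-3 mol
n(H2C2O4) in the whole flask = 1.568 × 10^-3 × 100.0/10.00 = 0.01568 mol
mass of H2C2O4 = 0.01568 × 90.03 = 1.412 g
% H2C2O4 = 1.412 / 1.686 × 100 = 83.74 %

83.74 %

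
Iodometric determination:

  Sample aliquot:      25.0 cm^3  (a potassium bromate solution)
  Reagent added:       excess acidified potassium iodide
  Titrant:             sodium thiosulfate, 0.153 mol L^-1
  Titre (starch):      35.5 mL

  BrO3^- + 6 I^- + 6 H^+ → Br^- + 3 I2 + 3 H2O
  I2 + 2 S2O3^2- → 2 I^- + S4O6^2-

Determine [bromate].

0.0362 mol/L

n(S2O3^2-) = 0.0355 × 0.153 = 5.43 × 10^-3 mol
n(I2) = n(S2O3^2-)/2 = 2.72 × 10^-3 mol
From the 1:3 ratio, n(BrO3^-) in the aliquot = 1/3 × 2.72 × 10^-3 = 9.05 × 10^-4 mol
[BrO3^-] = 9.05 × 10^-4 / 0.0250 = 0.0362 mol/L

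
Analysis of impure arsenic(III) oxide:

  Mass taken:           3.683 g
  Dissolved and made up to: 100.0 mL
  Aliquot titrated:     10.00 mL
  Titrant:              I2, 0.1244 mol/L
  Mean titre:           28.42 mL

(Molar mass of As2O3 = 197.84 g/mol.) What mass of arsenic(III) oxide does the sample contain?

3.497 g

As2O3 + 2 I2 + 2 H2O → As2O5 + 4 HI
n(I2) per titration = 0.02842 × 0.1244 = 3.535 × 10^-3 mol
From the 1:2 ratio, n(As2O3) in each aliquot = 1/2 × 3.535 × 10^-3 = 1.768 × 10^-3 mol
n(As2O3) in the whole flask = 1.768 × 10^-3 × 100.0/10.00 = 0.01768 mol
mass of As2O3 = 0.01768 × 197.84 = 3.497 g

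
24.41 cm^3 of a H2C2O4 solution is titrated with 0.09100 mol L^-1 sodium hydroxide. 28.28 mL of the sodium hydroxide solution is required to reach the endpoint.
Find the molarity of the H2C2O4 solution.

H2C2O4 + 2 NaOH → Na2C2O4 + 2 H2O
n(NaOH) = 0.02828 L × 0.09100 mol/L = 2.573 × 10^-3 mol
From the 1:2 mole ratio, n(H2C2O4) = 1/2 × 2.573 × 10^-3 = 1.287 × 10^-3 mol
[H2C2O4] = 1.287 × 10^-3 mol / 0.02441 L = 0.05271 mol/L

0.05271 mol/L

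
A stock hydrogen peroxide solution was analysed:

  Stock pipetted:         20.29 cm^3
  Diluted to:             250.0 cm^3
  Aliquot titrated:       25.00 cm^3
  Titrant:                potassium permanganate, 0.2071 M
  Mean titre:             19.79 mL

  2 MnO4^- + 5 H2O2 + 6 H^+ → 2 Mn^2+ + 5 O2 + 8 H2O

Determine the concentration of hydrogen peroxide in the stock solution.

5.050 M

n(KMnO4) = 0.01979 × 0.2071 = 4.099 × 10^-3 mol
From the 5:2 ratio, n(H2O2) in the aliquot = 5/2 × 4.099 × 10^-3 = 0.01025 mol
[H2O2]_dilute = 0.01025 / 0.02500 = 0.4099 mol/L
Dilution factor = 250.0 / 20.29 = 12.32
[H2O2]_stock = 0.4099 × 12.32 = 5.050 mol/L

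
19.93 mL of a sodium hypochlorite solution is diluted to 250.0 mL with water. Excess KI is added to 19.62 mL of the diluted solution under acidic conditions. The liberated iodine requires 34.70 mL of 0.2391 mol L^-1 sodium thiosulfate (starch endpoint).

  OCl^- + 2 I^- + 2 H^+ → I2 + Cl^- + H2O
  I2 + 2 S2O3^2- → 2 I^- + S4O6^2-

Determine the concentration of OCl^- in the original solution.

n(S2O3^2-) = 0.03470 × 0.2391 = 8.297 × 10^-3 mol
n(I2) = n(S2O3^2-)/2 = 4.148 × 10^-3 mol
n(OCl^-) in the aliquot = 4.148 × 10^-3 mol (1:1 ratio)
[OCl^-]_dilute = 4.148 × 10^-3 / 0.01962 = 0.2114 mol/L
[OCl^-]_original = 0.2114 × 250.0/19.93 = 2.652 mol/L

2.652 mol/L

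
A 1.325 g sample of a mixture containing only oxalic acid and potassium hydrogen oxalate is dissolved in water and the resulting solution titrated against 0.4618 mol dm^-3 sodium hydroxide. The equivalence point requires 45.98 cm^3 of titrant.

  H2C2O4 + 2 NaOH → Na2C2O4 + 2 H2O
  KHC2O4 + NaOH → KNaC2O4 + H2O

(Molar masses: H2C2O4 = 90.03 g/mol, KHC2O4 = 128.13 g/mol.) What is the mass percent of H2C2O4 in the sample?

57.05 %

n(NaOH) = 0.04598 × 0.4618 = 0.02123 mol
Let x = n(H2C2O4), y = n(KHC2O4).
Titrant: 2x + 1y = 0.02123;  mass: 90.03x + 128.13y = 1.325
Solving, x = 8.396 × 10^-3 mol, y = 4.442 × 10^-3 mol
mass of H2C2O4 = 8.396 × 10^-3 × 90.03 = 0.7559 g
% H2C2O4 = 0.7559 / 1.325 × 100 = 57.05 %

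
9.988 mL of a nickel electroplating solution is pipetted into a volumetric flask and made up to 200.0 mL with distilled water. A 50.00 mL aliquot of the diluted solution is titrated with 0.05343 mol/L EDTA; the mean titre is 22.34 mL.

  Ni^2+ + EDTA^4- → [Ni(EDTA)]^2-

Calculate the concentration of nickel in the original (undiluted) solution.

n(EDTA) = 0.02234 × 0.05343 = 1.194 × 10^-3 mol
n(Ni2+) in the aliquot = 1.194 × 10^-3 mol (1:1 ratio)
[Ni2+]_dilute = 1.194 × 10^-3 / 0.05000 = 0.02387 mol/L
Dilution factor = 200.0 / 9.988 = 20.02
[Ni2+]_stock = 0.02387 × 20.02 = 0.4780 mol/L

0.4780 mol/L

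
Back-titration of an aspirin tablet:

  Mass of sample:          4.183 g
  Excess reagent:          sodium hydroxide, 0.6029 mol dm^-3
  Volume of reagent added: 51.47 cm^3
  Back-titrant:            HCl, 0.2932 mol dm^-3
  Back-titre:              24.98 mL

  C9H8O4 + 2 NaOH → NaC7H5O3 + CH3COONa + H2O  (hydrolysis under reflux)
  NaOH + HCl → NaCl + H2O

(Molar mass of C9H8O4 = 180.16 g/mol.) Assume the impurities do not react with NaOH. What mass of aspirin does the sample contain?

n(NaOH) added = 0.05147 × 0.6029 = 0.03103 mol
n(HCl) used in back-titration = 0.02498 × 0.2932 = 7.324 × 10^-3 mol
n(NaOH) left over = 7.324 × 10^-3 mol (1:1 ratio)
n(NaOH) consumed by analyte = 0.03103 − 7.324 × 10^-3 = 0.02371 mol
From the 1:2 ratio, n(C9H8O4) = 1/2 × 0.02371 = 0.01185 mol
mass of C9H8O4 = 0.01185 × 180.16 = 2.136 g

2.136 g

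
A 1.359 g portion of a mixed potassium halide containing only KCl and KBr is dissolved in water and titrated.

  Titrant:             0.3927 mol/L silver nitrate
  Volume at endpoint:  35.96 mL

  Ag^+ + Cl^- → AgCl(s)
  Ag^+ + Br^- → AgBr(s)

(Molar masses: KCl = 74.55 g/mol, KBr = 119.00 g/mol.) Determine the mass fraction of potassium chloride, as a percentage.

n(AgNO3) = 0.03596 × 0.3927 = 0.01412 mol
Let x = n(KCl), y = n(KBr).
Titrant: 1x + 1y = 0.01412;  mass: 74.55x + 119.00y = 1.359
Solving, x = 7.232 × 10^-3 mol, y = 6.890 × 10^-3 mol
mass of KCl = 7.232 × 10^-3 × 74.55 = 0.5391 g
% KCl = 0.5391 / 1.359 × 100 = 39.67 %

39.67 %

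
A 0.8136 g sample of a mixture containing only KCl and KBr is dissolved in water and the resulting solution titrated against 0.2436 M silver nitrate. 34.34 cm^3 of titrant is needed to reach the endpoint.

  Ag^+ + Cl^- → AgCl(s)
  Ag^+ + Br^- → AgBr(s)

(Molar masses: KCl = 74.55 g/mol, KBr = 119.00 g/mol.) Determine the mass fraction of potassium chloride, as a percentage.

37.49 %

n(AgNO3) = 0.03434 × 0.2436 = 8.365 × 10^-3 mol
Let x = n(KCl), y = n(KBr).
Titrant: 1x + 1y = 8.365 × 10^-3;  mass: 74.55x + 119.00y = 0.8136
Solving, x = 4.091 × 10^-3 mol, y = 4.274 × 10^-3 mol
mass of KCl = 4.091 × 10^-3 × 74.55 = 0.3050 g
% KCl = 0.3050 / 0.8136 × 100 = 37.49 %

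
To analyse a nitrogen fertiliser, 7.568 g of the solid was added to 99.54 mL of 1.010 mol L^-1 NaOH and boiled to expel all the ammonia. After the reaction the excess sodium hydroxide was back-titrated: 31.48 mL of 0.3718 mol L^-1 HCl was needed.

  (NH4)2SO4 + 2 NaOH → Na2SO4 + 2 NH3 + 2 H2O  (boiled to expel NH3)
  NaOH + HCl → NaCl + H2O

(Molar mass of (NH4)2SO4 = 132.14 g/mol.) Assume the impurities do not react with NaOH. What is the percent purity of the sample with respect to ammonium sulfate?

77.55 %

n(NaOH) added = 0.09954 × 1.010 = 0.1005 mol
n(HCl) used in back-titration = 0.03148 × 0.3718 = 0.01170 mol
n(NaOH) left over = 0.01170 mol (1:1 ratio)
n(NaOH) consumed by analyte = 0.1005 − 0.01170 = 0.08883 mol
From the 1:2 ratio, n((NH4)2SO4) = 1/2 × 0.08883 = 0.04442 mol
mass of (NH4)2SO4 = 0.04442 × 132.14 = 5.869 g
% (NH4)2SO4 = 5.869 / 7.568 × 100 = 77.55 %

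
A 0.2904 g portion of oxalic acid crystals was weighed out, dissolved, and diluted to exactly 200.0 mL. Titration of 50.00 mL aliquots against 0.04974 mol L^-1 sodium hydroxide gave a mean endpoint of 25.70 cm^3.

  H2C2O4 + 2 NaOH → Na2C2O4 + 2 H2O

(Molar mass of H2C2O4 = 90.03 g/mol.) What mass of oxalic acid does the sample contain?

0.2302 g

n(NaOH) per titration = 0.02570 × 0.04974 = 1.278 × 10^-3 mol
From the 1:2 ratio, n(H2C2O4) in each aliquot = 1/2 × 1.278 × 10^-3 = 6.392 × 10^-4 mol
n(H2C2O4) in the whole flask = 6.392 × 10^-4 × 200.0/50.00 = 2.557 × 10^-3 mol
mass of H2C2O4 = 2.557 × 10^-3 × 90.03 = 0.2302 g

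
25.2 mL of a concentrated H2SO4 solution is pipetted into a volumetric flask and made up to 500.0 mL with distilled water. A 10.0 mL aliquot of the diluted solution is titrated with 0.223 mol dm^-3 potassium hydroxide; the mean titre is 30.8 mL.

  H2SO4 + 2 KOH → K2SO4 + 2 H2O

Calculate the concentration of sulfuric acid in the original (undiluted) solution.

n(KOH) = 0.0308 × 0.223 = 6.87 × 10^-3 mol
From the 1:2 ratio, n(H2SO4) in the aliquot = 1/2 × 6.87 × 10^-3 = 3.43 × 10^-3 mol
[H2SO4]_dilute = 3.43 × 10^-3 / 0.0100 = 0.343 mol/L
Dilution factor = 500.0 / 25.2 = 19.84
[H2SO4]_stock = 0.343 × 19.84 = 6.81 mol/L

6.81 mol/L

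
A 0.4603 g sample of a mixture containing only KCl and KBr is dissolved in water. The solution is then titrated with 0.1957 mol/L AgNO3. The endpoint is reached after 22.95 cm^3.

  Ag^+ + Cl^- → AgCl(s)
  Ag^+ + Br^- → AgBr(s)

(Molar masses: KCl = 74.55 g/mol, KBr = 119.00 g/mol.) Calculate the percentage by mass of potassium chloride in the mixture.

n(AgNO3) = 0.02295 × 0.1957 = 4.491 × 10^-3 mol
Let x = n(KCl), y = n(KBr).
Titrant: 1x + 1y = 4.491 × 10^-3;  mass: 74.55x + 119.00y = 0.4603
Solving, x = 1.669 × 10^-3 mol, y = 2.823 × 10^-3 mol
mass of KCl = 1.669 × 10^-3 × 74.55 = 0.1244 g
% KCl = 0.1244 / 0.4603 × 100 = 27.02 %

27.02 %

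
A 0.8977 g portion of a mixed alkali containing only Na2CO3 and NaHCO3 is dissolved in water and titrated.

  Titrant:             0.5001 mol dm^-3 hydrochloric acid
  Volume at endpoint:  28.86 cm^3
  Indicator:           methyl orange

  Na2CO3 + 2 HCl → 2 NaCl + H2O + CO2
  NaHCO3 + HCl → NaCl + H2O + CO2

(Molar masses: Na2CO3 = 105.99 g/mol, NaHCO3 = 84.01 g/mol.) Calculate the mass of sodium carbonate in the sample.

0.5379 g

n(HCl) = 0.02886 × 0.5001 = 0.01443 mol
Let x = n(Na2CO3), y = n(NaHCO3).
Titrant: 2x + 1y = 0.01443;  mass: 105.99x + 84.01y = 0.8977
Solving, x = 5.075 × 10^-3 mol, y = 4.283 × 10^-3 mol
mass of Na2CO3 = 5.075 × 10^-3 × 105.99 = 0.5379 g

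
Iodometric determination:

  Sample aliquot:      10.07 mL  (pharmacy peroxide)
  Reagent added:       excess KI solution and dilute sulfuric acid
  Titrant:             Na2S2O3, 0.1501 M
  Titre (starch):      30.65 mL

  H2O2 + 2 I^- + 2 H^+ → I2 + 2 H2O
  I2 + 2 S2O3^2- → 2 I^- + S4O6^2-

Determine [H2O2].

n(S2O3^2-) = 0.03065 × 0.1501 = 4.601 × 10^-3 mol
n(I2) = n(S2O3^2-)/2 = 2.300 × 10^-3 mol
n(H2O2) in the aliquot = 2.300 × 10^-3 mol (1:1 ratio)
[H2O2] = 2.300 × 10^-3 / 0.01007 = 0.2284 mol/L

0.2284 M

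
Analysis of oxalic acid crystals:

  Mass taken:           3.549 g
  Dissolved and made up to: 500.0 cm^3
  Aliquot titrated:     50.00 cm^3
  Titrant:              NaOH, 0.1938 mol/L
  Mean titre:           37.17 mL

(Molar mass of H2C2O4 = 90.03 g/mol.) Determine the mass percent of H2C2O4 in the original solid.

H2C2O4 + 2 NaOH → Na2C2O4 + 2 H2O
n(NaOH) per titration = 0.03717 × 0.1938 = 7.204 × 10^-3 mol
From the 1:2 ratio, n(H2C2O4) in each aliquot = 1/2 × 7.204 × 10^-3 = 3.602 × 10^-3 mol
n(H2C2O4) in the whole flask = 3.602 × 10^-3 × 500.0/50.00 = 0.03602 mol
mass of H2C2O4 = 0.03602 × 90.03 = 3.243 g
% H2C2O4 = 3.243 / 3.549 × 100 = 91.37 %

91.37 %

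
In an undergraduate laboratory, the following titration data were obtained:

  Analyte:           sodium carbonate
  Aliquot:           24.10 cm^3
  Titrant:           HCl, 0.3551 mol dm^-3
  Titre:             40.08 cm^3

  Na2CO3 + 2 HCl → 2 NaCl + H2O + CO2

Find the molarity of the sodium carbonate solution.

0.2953 mol/L

n(HCl) = 0.04008 L × 0.3551 mol/L = 0.01423 mol
From the 1:2 mole ratio, n(Na2CO3) = 1/2 × 0.01423 = 7.116 × 10^-3 mol
[Na2CO3] = 7.116 × 10^-3 mol / 0.02410 L = 0.2953 mol/L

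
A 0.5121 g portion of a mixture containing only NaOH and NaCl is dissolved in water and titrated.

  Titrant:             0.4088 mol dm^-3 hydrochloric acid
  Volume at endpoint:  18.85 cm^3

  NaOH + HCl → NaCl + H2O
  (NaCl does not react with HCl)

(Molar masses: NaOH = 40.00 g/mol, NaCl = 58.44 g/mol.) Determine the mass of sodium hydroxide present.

0.3082 g

n(HCl) = 0.01885 × 0.4088 = 7.706 × 10^-3 mol
Let x = n(NaOH), y = n(NaCl).
Titrant: 1x = 7.706 × 10^-3;  mass: 40.00x + 58.44y = 0.5121
Solving, x = 7.706 × 10^-3 mol, y = 3.488 × 10^-3 mol
mass of NaOH = 7.706 × 10^-3 × 40.00 = 0.3082 g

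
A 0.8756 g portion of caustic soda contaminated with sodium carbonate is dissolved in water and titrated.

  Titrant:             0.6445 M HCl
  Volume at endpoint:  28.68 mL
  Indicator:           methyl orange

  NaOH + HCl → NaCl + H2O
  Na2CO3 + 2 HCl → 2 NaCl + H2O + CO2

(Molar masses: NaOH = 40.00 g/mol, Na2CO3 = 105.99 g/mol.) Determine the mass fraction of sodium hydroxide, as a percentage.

36.55 %

n(HCl) = 0.02868 × 0.6445 = 0.01848 mol
Let x = n(NaOH), y = n(Na2CO3).
Titrant: 1x + 2y = 0.01848;  mass: 40.00x + 105.99y = 0.8756
Solving, x = 8.001 × 10^-3 mol, y = 5.242 × 10^-3 mol
mass of NaOH = 8.001 × 10^-3 × 40.00 = 0.3200 g
% NaOH = 0.3200 / 0.8756 × 100 = 36.55 %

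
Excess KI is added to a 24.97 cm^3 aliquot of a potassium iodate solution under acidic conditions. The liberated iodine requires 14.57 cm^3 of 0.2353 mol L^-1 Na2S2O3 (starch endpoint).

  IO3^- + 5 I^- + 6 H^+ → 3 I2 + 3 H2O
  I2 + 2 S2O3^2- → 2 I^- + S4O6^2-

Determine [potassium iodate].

0.02288 mol/L

n(S2O3^2-) = 0.01457 × 0.2353 = 3.428 × 10^-3 mol
n(I2) = n(S2O3^2-)/2 = 1.714 × 10^-3 mol
From the 1:3 ratio, n(IO3^-) in the aliquot = 1/3 × 1.714 × 10^-3 = 5.714 × 10^-4 mol
[IO3^-] = 5.714 × 10^-4 / 0.02497 = 0.02288 mol/L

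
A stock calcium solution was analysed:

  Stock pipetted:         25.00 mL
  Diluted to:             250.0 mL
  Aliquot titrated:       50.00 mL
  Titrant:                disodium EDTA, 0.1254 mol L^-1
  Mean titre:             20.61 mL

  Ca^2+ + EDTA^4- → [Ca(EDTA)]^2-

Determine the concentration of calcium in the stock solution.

n(EDTA) = 0.02061 × 0.1254 = 2.584 × 10^-3 mol
n(Ca2+) in the aliquot = 2.584 × 10^-3 mol (1:1 ratio)
[Ca2+]_dilute = 2.584 × 10^-3 / 0.05000 = 0.05169 mol/L
Dilution factor = 250.0 / 25.00 = 10.00
[Ca2+]_stock = 0.05169 × 10.00 = 0.5169 mol/L

0.5169 mol/L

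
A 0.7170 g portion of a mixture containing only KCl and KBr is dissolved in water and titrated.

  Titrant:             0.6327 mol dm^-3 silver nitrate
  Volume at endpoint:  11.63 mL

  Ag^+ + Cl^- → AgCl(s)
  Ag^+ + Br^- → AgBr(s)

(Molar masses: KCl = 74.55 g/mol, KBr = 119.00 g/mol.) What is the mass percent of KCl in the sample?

n(AgNO3) = 0.01163 × 0.6327 = 7.358 × 10^-3 mol
Let x = n(KCl), y = n(KBr).
Titrant: 1x + 1y = 7.358 × 10^-3;  mass: 74.55x + 119.00y = 0.7170
Solving, x = 3.569 × 10^-3 mol, y = 3.789 × 10^-3 mol
mass of KCl = 3.569 × 10^-3 × 74.55 = 0.2661 g
% KCl = 0.2661 / 0.7170 × 100 = 37.11 %

37.11 %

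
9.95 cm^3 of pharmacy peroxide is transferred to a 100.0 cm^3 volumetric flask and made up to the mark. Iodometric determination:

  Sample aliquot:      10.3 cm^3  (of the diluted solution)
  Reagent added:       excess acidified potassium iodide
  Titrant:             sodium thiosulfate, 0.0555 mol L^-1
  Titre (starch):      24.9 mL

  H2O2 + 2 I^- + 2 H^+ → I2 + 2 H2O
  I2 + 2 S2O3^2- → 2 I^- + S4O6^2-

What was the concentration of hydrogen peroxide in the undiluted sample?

n(S2O3^2-) = 0.0249 × 0.0555 = 1.38 × 10^-3 mol
n(I2) = n(S2O3^2-)/2 = 6.91 × 10^-4 mol
n(H2O2) in the aliquot = 6.91 × 10^-4 mol (1:1 ratio)
[H2O2]_dilute = 6.91 × 10^-4 / 0.0103 = 0.0671 mol/L
[H2O2]_original = 0.0671 × 100.0/9.95 = 0.674 mol/L

0.674 mol/L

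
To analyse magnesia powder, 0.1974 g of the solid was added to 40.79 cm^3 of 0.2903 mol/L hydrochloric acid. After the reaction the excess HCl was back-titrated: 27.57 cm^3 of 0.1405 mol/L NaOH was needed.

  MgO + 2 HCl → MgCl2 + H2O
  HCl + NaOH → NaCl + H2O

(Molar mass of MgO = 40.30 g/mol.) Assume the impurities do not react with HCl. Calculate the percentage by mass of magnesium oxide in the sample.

81.33 %

n(HCl) added = 0.04079 × 0.2903 = 0.01184 mol
n(NaOH) used in back-titration = 0.02757 × 0.1405 = 3.874 × 10^-3 mol
n(HCl) left over = 3.874 × 10^-3 mol (1:1 ratio)
n(HCl) consumed by analyte = 0.01184 − 3.874 × 10^-3 = 7.968 × 10^-3 mol
From the 1:2 ratio, n(MgO) = 1/2 × 7.968 × 10^-3 = 3.984 × 10^-3 mol
mass of MgO = 3.984 × 10^-3 × 40.30 = 0.1606 g
% MgO = 0.1606 / 0.1974 × 100 = 81.33 %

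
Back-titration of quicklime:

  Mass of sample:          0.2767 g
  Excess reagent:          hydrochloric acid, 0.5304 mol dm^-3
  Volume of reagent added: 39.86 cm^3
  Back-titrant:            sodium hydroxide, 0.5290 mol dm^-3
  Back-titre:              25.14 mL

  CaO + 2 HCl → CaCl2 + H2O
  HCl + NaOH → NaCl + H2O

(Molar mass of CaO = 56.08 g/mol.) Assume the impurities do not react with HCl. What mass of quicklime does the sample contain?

n(HCl) added = 0.03986 × 0.5304 = 0.02114 mol
n(NaOH) used in back-titration = 0.02514 × 0.5290 = 0.01330 mol
n(HCl) left over = 0.01330 mol (1:1 ratio)
n(HCl) consumed by analyte = 0.02114 − 0.01330 = 7.843 × 10^-3 mol
From the 1:2 ratio, n(CaO) = 1/2 × 7.843 × 10^-3 = 3.921 × 10^-3 mol
mass of CaO = 3.921 × 10^-3 × 56.08 = 0.2199 g

0.2199 g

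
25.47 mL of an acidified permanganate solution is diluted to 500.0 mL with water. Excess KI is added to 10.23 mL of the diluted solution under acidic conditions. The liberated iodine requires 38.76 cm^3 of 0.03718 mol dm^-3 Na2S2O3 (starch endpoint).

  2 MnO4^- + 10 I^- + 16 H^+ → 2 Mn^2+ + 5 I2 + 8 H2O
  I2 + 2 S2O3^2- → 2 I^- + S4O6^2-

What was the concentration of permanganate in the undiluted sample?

n(S2O3^2-) = 0.03876 × 0.03718 = 1.441 × 10^-3 mol
n(I2) = n(S2O3^2-)/2 = 7.205 × 10^-4 mol
From the 2:5 ratio, n(MnO4^-) in the aliquot = 2/5 × 7.205 × 10^-4 = 2.882 × 10^-4 mol
[MnO4^-]_dilute = 2.882 × 10^-4 / 0.01023 = 0.02817 mol/L
[MnO4^-]_original = 0.02817 × 500.0/25.47 = 0.5531 mol/L

0.5531 mol/L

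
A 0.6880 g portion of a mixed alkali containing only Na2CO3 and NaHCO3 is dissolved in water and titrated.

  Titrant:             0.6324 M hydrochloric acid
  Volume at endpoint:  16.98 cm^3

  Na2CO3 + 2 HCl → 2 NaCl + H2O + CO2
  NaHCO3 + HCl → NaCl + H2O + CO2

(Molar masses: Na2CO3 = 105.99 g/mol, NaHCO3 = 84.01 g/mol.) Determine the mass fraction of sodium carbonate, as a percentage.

53.18 %

n(HCl) = 0.01698 × 0.6324 = 0.01074 mol
Let x = n(Na2CO3), y = n(NaHCO3).
Titrant: 2x + 1y = 0.01074;  mass: 105.99x + 84.01y = 0.6880
Solving, x = 3.452 × 10^-3 mol, y = 3.835 × 10^-3 mol
mass of Na2CO3 = 3.452 × 10^-3 × 105.99 = 0.3659 g
% Na2CO3 = 0.3659 / 0.6880 × 100 = 53.18 %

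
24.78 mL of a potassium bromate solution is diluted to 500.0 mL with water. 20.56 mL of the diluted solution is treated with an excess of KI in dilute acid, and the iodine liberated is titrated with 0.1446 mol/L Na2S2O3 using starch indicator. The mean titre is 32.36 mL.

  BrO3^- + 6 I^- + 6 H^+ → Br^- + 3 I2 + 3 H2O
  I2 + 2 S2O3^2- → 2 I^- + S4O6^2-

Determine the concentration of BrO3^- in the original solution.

0.7654 mol/L

n(S2O3^2-) = 0.03236 × 0.1446 = 4.679 × 10^-3 mol
n(I2) = n(S2O3^2-)/2 = 2.340 × 10^-3 mol
From the 1:3 ratio, n(BrO3^-) in the aliquot = 1/3 × 2.340 × 10^-3 = 7.799 × 10^-4 mol
[BrO3^-]_dilute = 7.799 × 10^-4 / 0.02056 = 0.03793 mol/L
[BrO3^-]_original = 0.03793 × 500.0/24.78 = 0.7654 mol/L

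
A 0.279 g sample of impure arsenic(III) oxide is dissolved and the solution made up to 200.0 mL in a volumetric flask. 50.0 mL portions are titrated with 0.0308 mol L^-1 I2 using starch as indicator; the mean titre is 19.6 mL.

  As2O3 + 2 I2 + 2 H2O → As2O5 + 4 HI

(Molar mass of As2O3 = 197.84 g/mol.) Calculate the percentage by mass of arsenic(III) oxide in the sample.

n(I2) per titration = 0.0196 × 0.0308 = 6.04 × 10^-4 mol
From the 1:2 ratio, n(As2O3) in each aliquot = 1/2 × 6.04 × 10^-4 = 3.02 × 10^-4 mol
n(As2O3) in the whole flask = 3.02 × 10^-4 × 200.0/50.0 = 1.21 × 10^-3 mol
mass of As2O3 = 1.21 × 10^-3 × 197.84 = 0.239 g
% As2O3 = 0.239 / 0.279 × 100 = 85.6 %

85.6 %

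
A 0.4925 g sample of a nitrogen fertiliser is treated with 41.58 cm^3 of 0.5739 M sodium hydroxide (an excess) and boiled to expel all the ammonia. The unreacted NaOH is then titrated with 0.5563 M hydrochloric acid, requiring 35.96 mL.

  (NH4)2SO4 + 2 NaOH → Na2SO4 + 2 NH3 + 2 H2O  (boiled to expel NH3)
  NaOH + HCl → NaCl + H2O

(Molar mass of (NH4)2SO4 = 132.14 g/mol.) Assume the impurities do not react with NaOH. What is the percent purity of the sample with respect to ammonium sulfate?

n(NaOH) added = 0.04158 × 0.5739 = 0.02386 mol
n(HCl) used in back-titration = 0.03596 × 0.5563 = 0.02000 mol
n(NaOH) left over = 0.02000 mol (1:1 ratio)
n(NaOH) consumed by analyte = 0.02386 − 0.02000 = 3.858 × 10^-3 mol
From the 1:2 ratio, n((NH4)2SO4) = 1/2 × 3.858 × 10^-3 = 1.929 × 10^-3 mol
mass of (NH4)2SO4 = 1.929 × 10^-3 × 132.14 = 0.2549 g
% (NH4)2SO4 = 0.2549 / 0.4925 × 100 = 51.76 %

51.76 %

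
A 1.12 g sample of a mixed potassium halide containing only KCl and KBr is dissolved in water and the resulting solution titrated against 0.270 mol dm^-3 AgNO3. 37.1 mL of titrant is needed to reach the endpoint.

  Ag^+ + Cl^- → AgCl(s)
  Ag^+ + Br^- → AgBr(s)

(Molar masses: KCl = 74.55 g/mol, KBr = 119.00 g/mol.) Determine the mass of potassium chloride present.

0.121 g

n(AgNO3) = 0.0371 × 0.270 = 0.0100 mol
Let x = n(KCl), y = n(KBr).
Titrant: 1x + 1y = 0.0100;  mass: 74.55x + 119.00y = 1.12
Solving, x = 1.62 × 10^-3 mol, y = 8.40 × 10^-3 mol
mass of KCl = 1.62 × 10^-3 × 74.55 = 0.121 g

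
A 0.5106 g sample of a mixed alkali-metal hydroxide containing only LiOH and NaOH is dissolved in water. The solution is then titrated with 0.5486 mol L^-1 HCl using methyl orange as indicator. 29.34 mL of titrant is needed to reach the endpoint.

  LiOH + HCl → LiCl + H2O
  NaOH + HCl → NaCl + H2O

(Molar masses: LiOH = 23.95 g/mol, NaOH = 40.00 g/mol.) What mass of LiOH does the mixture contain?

n(HCl) = 0.02934 × 0.5486 = 0.01610 mol
Let x = n(LiOH), y = n(NaOH).
Titrant: 1x + 1y = 0.01610;  mass: 23.95x + 40.00y = 0.5106
Solving, x = 8.301 × 10^-3 mol, y = 7.795 × 10^-3 mol
mass of LiOH = 8.301 × 10^-3 × 23.95 = 0.1988 g

0.1988 g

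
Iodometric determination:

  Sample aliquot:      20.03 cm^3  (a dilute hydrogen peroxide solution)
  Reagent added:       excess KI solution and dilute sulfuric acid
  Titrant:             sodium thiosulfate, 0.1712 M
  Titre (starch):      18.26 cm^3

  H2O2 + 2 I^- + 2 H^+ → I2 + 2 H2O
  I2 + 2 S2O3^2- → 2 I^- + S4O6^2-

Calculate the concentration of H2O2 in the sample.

0.07804 M

n(S2O3^2-) = 0.01826 × 0.1712 = 3.126 × 10^-3 mol
n(I2) = n(S2O3^2-)/2 = 1.563 × 10^-3 mol
n(H2O2) in the aliquot = 1.563 × 10^-3 mol (1:1 ratio)
[H2O2] = 1.563 × 10^-3 / 0.02003 = 0.07804 mol/L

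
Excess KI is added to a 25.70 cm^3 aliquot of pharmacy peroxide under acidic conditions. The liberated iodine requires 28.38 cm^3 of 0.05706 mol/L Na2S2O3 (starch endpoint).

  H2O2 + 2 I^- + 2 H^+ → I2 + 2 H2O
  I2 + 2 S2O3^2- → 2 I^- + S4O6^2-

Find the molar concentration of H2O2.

0.03151 mol/L

n(S2O3^2-) = 0.02838 × 0.05706 = 1.619 × 10^-3 mol
n(I2) = n(S2O3^2-)/2 = 8.097 × 10^-4 mol
n(H2O2) in the aliquot = 8.097 × 10^-4 mol (1:1 ratio)
[H2O2] = 8.097 × 10^-4 / 0.02570 = 0.03151 mol/L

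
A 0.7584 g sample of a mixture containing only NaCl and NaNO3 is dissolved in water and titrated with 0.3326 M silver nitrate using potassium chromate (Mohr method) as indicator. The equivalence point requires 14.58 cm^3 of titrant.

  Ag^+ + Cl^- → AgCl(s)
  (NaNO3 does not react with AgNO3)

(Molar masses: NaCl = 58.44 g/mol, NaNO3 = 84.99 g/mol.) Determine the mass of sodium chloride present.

0.2834 g

n(AgNO3) = 0.01458 × 0.3326 = 4.849 × 10^-3 mol
Let x = n(NaCl), y = n(NaNO3).
Titrant: 1x = 4.849 × 10^-3;  mass: 58.44x + 84.99y = 0.7584
Solving, x = 4.849 × 10^-3 mol, y = 5.589 × 10^-3 mol
mass of NaCl = 4.849 × 10^-3 × 58.44 = 0.2834 g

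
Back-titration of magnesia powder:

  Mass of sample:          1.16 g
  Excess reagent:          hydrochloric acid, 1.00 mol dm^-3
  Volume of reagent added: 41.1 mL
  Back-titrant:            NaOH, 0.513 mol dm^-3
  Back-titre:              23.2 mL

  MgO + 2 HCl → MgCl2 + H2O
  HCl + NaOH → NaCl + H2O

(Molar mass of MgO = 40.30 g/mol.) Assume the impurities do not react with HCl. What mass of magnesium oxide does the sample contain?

n(HCl) added = 0.0411 × 1.00 = 0.0411 mol
n(NaOH) used in back-titration = 0.0232 × 0.513 = 0.0119 mol
n(HCl) left over = 0.0119 mol (1:1 ratio)
n(HCl) consumed by analyte = 0.0411 − 0.0119 = 0.0292 mol
From the 1:2 ratio, n(MgO) = 1/2 × 0.0292 = 0.0146 mol
mass of MgO = 0.0146 × 40.30 = 0.588 g

0.588 g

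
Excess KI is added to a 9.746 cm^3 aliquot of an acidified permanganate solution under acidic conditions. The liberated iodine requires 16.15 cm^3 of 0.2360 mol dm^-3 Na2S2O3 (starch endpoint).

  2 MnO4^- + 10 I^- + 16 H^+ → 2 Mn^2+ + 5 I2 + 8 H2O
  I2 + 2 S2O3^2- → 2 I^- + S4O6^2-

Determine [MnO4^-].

n(S2O3^2-) = 0.01615 × 0.2360 = 3.811 × 10^-3 mol
n(I2) = n(S2O3^2-)/2 = 1.906 × 10^-3 mol
From the 2:5 ratio, n(MnO4^-) in the aliquot = 2/5 × 1.906 × 10^-3 = 7.623 × 10^-4 mol
[MnO4^-] = 7.623 × 10^-4 / 0.009746 = 0.07821 mol/L

0.07821 mol/L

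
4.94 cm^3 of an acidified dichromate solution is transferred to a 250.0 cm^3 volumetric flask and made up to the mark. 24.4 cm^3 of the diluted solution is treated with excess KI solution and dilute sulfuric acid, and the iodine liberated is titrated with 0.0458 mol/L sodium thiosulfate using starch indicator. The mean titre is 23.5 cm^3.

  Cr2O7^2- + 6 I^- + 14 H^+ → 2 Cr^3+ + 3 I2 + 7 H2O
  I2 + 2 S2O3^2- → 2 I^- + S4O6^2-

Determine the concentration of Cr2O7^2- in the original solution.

0.372 mol/L

n(S2O3^2-) = 0.0235 × 0.0458 = 1.08 × 10^-3 mol
n(I2) = n(S2O3^2-)/2 = 5.38 × 10^-4 mol
From the 1:3 ratio, n(Cr2O7^2-) in the aliquot = 1/3 × 5.38 × 10^-4 = 1.79 × 10^-4 mol
[Cr2O7^2-]_dilute = 1.79 × 10^-4 / 0.0244 = 0.00735 mol/L
[Cr2O7^2-]_original = 0.00735 × 250.0/4.94 = 0.372 mol/L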